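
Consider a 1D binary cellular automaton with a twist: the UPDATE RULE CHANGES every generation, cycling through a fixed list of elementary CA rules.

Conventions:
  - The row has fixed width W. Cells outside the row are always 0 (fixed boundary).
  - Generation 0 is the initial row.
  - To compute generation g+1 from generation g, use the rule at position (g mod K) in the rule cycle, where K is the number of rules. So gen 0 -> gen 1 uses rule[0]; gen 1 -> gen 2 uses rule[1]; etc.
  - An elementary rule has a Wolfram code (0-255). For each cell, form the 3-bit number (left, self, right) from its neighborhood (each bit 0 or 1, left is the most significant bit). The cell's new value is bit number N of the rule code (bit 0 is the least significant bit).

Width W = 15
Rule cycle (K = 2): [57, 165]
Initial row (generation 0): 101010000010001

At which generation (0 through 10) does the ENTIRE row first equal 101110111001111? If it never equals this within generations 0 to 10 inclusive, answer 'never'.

Answer: never

Derivation:
Gen 0: 101010000010001
Gen 1 (rule 57): 010101111001100
Gen 2 (rule 165): 011110110000001
Gen 3 (rule 57): 010001101111100
Gen 4 (rule 165): 010100010111001
Gen 5 (rule 57): 001011001100100
Gen 6 (rule 165): 101100000000101
Gen 7 (rule 57): 011011111110010
Gen 8 (rule 165): 000101111100010
Gen 9 (rule 57): 110011000011001
Gen 10 (rule 165): 000000011000001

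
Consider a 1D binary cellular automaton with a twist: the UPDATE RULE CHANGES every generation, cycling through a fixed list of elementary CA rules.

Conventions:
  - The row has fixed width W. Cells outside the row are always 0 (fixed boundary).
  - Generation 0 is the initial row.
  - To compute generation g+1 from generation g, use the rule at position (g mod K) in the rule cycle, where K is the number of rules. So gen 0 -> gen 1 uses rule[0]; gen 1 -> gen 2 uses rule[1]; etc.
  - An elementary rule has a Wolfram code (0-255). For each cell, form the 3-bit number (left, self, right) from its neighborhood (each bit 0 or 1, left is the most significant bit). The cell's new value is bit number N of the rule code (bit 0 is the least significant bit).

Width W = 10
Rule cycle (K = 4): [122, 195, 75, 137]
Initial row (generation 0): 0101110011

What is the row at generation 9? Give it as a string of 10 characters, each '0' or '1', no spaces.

Answer: 1111100011

Derivation:
Gen 0: 0101110011
Gen 1 (rule 122): 1011011111
Gen 2 (rule 195): 0001001111
Gen 3 (rule 75): 1110011001
Gen 4 (rule 137): 1100010000
Gen 5 (rule 122): 1110101000
Gen 6 (rule 195): 0110000011
Gen 7 (rule 75): 1110111111
Gen 8 (rule 137): 1100111110
Gen 9 (rule 122): 1111100011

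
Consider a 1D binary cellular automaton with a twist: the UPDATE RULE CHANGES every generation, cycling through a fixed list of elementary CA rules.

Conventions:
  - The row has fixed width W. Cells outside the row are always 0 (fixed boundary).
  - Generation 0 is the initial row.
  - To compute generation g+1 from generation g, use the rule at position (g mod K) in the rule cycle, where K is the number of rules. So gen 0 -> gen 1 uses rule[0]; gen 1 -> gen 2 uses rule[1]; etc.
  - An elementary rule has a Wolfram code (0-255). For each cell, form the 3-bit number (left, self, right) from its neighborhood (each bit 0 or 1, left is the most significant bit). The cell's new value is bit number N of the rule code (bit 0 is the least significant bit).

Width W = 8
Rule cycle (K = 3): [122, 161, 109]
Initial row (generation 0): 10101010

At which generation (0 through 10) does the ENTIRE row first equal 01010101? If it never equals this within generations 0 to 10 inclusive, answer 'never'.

Answer: 1

Derivation:
Gen 0: 10101010
Gen 1 (rule 122): 01010101
Gen 2 (rule 161): 00101010
Gen 3 (rule 109): 10111110
Gen 4 (rule 122): 01100011
Gen 5 (rule 161): 00001000
Gen 6 (rule 109): 11101011
Gen 7 (rule 122): 10110111
Gen 8 (rule 161): 01001010
Gen 9 (rule 109): 01001110
Gen 10 (rule 122): 10111011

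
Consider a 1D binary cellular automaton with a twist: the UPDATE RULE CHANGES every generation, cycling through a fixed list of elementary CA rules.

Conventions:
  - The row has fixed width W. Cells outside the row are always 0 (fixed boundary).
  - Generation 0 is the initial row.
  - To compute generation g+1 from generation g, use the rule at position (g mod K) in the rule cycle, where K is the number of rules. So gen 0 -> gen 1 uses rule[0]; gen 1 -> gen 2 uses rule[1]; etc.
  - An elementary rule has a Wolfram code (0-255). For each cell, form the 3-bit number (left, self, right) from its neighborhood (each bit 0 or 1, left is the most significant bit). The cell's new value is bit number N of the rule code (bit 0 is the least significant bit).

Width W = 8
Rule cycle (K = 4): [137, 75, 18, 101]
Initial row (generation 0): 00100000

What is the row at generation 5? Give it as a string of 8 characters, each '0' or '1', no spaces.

Answer: 00000000

Derivation:
Gen 0: 00100000
Gen 1 (rule 137): 10001111
Gen 2 (rule 75): 00111001
Gen 3 (rule 18): 01000110
Gen 4 (rule 101): 01010010
Gen 5 (rule 137): 00000000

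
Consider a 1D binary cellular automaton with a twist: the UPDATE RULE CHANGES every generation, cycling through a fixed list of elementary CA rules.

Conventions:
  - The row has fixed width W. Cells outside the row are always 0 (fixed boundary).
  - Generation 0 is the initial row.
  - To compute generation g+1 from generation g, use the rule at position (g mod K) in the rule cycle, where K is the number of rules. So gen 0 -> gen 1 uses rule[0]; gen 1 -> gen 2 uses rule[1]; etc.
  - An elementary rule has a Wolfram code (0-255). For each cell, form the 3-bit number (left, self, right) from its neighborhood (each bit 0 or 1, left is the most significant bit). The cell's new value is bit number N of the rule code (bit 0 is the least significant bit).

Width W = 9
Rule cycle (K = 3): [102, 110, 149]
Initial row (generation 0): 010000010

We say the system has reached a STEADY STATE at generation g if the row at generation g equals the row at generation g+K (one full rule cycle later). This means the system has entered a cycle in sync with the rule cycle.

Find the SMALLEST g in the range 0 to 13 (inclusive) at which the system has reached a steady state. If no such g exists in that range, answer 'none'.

Gen 0: 010000010
Gen 1 (rule 102): 110000110
Gen 2 (rule 110): 110001110
Gen 3 (rule 149): 001100101
Gen 4 (rule 102): 010101111
Gen 5 (rule 110): 111111001
Gen 6 (rule 149): 011110101
Gen 7 (rule 102): 100011111
Gen 8 (rule 110): 100110001
Gen 9 (rule 149): 110001101
Gen 10 (rule 102): 010010111
Gen 11 (rule 110): 110111101
Gen 12 (rule 149): 000011001
Gen 13 (rule 102): 000101011
Gen 14 (rule 110): 001111111
Gen 15 (rule 149): 100111110
Gen 16 (rule 102): 101000010

Answer: none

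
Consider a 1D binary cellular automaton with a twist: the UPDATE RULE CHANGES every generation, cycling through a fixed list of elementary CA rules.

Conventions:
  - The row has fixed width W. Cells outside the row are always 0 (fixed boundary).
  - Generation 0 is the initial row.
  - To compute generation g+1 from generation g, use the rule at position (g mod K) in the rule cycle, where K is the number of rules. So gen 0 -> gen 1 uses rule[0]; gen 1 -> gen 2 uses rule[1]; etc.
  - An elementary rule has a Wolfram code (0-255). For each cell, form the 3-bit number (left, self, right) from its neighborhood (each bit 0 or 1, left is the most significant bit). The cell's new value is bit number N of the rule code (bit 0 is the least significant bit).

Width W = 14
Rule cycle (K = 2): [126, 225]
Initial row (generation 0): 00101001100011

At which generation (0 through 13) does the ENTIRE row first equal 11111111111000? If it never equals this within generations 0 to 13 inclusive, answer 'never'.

Answer: never

Derivation:
Gen 0: 00101001100011
Gen 1 (rule 126): 01111111110111
Gen 2 (rule 225): 00111111111011
Gen 3 (rule 126): 01100000001111
Gen 4 (rule 225): 00101111100111
Gen 5 (rule 126): 01111000111101
Gen 6 (rule 225): 00111010011110
Gen 7 (rule 126): 01101111110011
Gen 8 (rule 225): 00110111110001
Gen 9 (rule 126): 01111100011011
Gen 10 (rule 225): 00111101001101
Gen 11 (rule 126): 01100111111111
Gen 12 (rule 225): 00100011111111
Gen 13 (rule 126): 01110110000001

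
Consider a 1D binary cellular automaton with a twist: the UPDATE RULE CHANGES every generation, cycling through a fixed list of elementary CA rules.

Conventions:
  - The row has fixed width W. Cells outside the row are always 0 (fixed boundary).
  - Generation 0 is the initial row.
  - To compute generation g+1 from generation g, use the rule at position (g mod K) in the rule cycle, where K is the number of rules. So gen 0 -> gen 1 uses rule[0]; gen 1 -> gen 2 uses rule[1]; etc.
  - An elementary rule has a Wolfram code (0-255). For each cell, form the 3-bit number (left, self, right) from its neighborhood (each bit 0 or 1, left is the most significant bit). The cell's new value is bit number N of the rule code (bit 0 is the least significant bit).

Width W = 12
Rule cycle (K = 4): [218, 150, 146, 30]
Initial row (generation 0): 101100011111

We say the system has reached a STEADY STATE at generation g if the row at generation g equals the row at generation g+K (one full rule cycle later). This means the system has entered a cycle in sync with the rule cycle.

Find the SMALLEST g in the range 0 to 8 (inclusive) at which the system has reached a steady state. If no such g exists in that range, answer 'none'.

Answer: none

Derivation:
Gen 0: 101100011111
Gen 1 (rule 218): 001110111111
Gen 2 (rule 150): 010100011110
Gen 3 (rule 146): 100010101101
Gen 4 (rule 30): 110110101001
Gen 5 (rule 218): 110110000110
Gen 6 (rule 150): 000001001001
Gen 7 (rule 146): 000010110110
Gen 8 (rule 30): 000110100101
Gen 9 (rule 218): 001110011000
Gen 10 (rule 150): 010101100100
Gen 11 (rule 146): 100000011010
Gen 12 (rule 30): 110000110011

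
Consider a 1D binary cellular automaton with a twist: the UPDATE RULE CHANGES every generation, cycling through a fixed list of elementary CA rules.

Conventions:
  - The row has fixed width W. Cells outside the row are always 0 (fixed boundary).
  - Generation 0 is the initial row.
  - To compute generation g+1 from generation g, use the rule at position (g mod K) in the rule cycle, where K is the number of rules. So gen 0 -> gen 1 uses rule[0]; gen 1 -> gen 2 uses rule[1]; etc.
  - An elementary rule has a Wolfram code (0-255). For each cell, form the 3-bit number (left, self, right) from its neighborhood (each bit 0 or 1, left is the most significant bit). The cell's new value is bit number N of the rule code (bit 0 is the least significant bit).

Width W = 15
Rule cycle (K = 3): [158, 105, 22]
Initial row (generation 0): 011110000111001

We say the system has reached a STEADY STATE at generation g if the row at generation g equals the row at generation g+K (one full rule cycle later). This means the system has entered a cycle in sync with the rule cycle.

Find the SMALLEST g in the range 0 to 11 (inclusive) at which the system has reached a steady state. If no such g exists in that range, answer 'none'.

Answer: none

Derivation:
Gen 0: 011110000111001
Gen 1 (rule 158): 111101001110111
Gen 2 (rule 105): 100110001011101
Gen 3 (rule 22): 111001011000001
Gen 4 (rule 158): 110111010100011
Gen 5 (rule 105): 111101101001011
Gen 6 (rule 22): 000000001111000
Gen 7 (rule 158): 000000011110100
Gen 8 (rule 105): 111111010011001
Gen 9 (rule 22): 000000011100111
Gen 10 (rule 158): 000000111011110
Gen 11 (rule 105): 111110101110010
Gen 12 (rule 22): 000000100001111
Gen 13 (rule 158): 000001110011110
Gen 14 (rule 105): 111101010010010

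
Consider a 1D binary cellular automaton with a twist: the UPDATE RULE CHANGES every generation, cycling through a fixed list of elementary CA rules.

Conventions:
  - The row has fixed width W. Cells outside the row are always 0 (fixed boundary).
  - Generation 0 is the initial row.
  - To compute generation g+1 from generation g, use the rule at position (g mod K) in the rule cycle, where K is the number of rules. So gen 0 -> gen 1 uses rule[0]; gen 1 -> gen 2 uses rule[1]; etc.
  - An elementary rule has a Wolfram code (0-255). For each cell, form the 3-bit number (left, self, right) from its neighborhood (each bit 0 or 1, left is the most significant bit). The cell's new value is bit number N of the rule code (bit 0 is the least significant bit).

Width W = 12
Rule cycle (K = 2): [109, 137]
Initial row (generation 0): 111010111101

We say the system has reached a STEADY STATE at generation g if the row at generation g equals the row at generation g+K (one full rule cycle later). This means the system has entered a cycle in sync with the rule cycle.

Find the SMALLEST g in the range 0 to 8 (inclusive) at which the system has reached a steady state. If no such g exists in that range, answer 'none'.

Gen 0: 111010111101
Gen 1 (rule 109): 101111100111
Gen 2 (rule 137): 001111000110
Gen 3 (rule 109): 101001010110
Gen 4 (rule 137): 000000000100
Gen 5 (rule 109): 111111110101
Gen 6 (rule 137): 111111100000
Gen 7 (rule 109): 100000101111
Gen 8 (rule 137): 001110001110
Gen 9 (rule 109): 101010101010
Gen 10 (rule 137): 000000000000

Answer: none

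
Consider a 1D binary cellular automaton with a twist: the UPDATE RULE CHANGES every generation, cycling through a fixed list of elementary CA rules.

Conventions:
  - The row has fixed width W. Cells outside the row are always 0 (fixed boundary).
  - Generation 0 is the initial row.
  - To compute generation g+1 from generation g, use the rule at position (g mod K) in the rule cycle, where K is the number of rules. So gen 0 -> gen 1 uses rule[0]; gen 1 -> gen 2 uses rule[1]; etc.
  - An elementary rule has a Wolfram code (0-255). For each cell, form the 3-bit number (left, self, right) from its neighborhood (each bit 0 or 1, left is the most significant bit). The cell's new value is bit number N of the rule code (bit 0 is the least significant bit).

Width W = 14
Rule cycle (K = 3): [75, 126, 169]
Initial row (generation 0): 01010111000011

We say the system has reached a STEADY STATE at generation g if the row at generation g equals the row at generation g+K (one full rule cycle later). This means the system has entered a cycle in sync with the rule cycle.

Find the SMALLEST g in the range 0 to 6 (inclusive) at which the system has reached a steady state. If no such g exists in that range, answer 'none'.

Answer: none

Derivation:
Gen 0: 01010111000011
Gen 1 (rule 75): 10000101011111
Gen 2 (rule 126): 11001111110001
Gen 3 (rule 169): 10001111100100
Gen 4 (rule 75): 00111000101001
Gen 5 (rule 126): 01101101111111
Gen 6 (rule 169): 01011011111110
Gen 7 (rule 75): 10011010000010
Gen 8 (rule 126): 11111111000111
Gen 9 (rule 169): 11111110010110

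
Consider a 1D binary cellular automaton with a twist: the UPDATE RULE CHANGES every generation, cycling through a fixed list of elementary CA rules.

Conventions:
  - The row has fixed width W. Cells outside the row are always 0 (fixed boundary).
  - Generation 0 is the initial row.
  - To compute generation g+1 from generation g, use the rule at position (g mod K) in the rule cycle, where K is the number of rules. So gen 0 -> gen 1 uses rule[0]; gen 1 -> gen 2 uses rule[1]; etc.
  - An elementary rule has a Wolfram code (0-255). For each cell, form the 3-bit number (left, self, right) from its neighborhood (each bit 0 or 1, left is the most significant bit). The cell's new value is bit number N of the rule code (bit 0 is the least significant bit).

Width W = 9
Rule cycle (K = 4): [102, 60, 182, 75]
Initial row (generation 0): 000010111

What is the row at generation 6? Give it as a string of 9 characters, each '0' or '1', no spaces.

Gen 0: 000010111
Gen 1 (rule 102): 000111001
Gen 2 (rule 60): 000100101
Gen 3 (rule 182): 001111111
Gen 4 (rule 75): 111000001
Gen 5 (rule 102): 001000011
Gen 6 (rule 60): 001100010

Answer: 001100010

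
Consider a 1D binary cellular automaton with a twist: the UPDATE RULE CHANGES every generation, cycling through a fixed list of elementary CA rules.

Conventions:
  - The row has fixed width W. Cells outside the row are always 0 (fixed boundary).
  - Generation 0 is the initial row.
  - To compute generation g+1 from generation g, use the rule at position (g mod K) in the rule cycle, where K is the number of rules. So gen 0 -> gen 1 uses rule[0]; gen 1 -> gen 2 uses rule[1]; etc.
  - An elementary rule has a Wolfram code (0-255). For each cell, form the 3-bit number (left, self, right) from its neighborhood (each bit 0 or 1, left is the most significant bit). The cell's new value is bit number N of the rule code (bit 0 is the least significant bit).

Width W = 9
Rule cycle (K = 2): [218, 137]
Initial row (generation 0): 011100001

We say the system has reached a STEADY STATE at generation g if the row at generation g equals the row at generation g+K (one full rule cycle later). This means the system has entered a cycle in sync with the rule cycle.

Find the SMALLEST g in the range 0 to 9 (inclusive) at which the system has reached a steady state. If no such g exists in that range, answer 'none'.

Answer: 5

Derivation:
Gen 0: 011100001
Gen 1 (rule 218): 111110010
Gen 2 (rule 137): 111100000
Gen 3 (rule 218): 111110000
Gen 4 (rule 137): 111100111
Gen 5 (rule 218): 111111111
Gen 6 (rule 137): 111111110
Gen 7 (rule 218): 111111111
Gen 8 (rule 137): 111111110
Gen 9 (rule 218): 111111111
Gen 10 (rule 137): 111111110
Gen 11 (rule 218): 111111111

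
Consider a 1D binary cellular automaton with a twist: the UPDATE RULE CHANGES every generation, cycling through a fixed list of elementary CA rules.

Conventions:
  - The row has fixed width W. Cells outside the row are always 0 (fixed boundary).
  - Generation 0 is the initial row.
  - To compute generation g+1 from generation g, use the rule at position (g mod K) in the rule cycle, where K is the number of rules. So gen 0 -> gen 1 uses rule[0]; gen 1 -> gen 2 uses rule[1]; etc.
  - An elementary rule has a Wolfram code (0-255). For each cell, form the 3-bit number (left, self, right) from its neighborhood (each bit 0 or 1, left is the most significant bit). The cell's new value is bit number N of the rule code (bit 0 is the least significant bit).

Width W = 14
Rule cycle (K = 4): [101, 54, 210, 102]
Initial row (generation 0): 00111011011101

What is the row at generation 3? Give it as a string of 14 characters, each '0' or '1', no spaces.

Gen 0: 00111011011101
Gen 1 (rule 101): 10001101100111
Gen 2 (rule 54): 11010010011000
Gen 3 (rule 210): 01001101101100

Answer: 01001101101100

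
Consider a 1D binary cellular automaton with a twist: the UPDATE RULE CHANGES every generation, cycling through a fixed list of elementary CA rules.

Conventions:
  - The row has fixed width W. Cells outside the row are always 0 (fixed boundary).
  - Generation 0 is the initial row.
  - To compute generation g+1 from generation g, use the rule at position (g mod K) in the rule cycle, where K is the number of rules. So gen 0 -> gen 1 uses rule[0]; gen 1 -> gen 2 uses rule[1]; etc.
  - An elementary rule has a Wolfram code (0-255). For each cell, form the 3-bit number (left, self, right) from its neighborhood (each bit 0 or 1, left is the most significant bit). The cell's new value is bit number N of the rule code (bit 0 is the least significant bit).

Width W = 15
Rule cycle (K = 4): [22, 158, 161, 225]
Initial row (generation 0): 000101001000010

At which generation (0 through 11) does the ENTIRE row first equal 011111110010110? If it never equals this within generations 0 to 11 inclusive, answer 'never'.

Answer: never

Derivation:
Gen 0: 000101001000010
Gen 1 (rule 22): 001101111100111
Gen 2 (rule 158): 011001111011110
Gen 3 (rule 161): 000000110101100
Gen 4 (rule 225): 111110011010101
Gen 5 (rule 22): 000001100010101
Gen 6 (rule 158): 000011010110101
Gen 7 (rule 161): 111000101001010
Gen 8 (rule 225): 011010010000100
Gen 9 (rule 22): 100011111001110
Gen 10 (rule 158): 110111110111101
Gen 11 (rule 161): 001011101011010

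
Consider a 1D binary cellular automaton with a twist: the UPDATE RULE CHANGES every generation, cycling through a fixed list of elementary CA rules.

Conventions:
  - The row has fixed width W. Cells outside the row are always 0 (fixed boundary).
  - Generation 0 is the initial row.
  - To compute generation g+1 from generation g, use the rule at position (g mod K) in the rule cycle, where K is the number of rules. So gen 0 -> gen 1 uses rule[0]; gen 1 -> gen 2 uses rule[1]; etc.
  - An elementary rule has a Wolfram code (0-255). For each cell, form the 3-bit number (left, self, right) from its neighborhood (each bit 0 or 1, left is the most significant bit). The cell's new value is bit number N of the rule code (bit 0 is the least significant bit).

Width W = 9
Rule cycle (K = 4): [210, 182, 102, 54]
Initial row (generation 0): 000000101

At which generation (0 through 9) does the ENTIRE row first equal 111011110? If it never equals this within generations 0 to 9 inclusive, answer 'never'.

Gen 0: 000000101
Gen 1 (rule 210): 000001000
Gen 2 (rule 182): 000011100
Gen 3 (rule 102): 000100100
Gen 4 (rule 54): 001111110
Gen 5 (rule 210): 010111111
Gen 6 (rule 182): 111011110
Gen 7 (rule 102): 001100010
Gen 8 (rule 54): 010010111
Gen 9 (rule 210): 101100011

Answer: 6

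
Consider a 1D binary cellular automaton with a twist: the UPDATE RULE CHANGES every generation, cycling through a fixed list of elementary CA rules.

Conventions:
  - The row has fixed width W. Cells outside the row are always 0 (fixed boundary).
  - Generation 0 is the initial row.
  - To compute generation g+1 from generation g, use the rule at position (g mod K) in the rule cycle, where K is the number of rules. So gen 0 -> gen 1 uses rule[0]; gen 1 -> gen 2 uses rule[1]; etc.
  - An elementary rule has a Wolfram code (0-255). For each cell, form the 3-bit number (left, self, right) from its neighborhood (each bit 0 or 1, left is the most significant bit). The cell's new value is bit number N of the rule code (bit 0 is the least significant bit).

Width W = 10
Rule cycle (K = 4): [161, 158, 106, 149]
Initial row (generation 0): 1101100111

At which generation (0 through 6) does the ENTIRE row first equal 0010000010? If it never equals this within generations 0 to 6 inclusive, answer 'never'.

Gen 0: 1101100111
Gen 1 (rule 161): 0010000010
Gen 2 (rule 158): 0111000111
Gen 3 (rule 106): 1101001101
Gen 4 (rule 149): 0001100001
Gen 5 (rule 161): 1100001100
Gen 6 (rule 158): 1010011010

Answer: 1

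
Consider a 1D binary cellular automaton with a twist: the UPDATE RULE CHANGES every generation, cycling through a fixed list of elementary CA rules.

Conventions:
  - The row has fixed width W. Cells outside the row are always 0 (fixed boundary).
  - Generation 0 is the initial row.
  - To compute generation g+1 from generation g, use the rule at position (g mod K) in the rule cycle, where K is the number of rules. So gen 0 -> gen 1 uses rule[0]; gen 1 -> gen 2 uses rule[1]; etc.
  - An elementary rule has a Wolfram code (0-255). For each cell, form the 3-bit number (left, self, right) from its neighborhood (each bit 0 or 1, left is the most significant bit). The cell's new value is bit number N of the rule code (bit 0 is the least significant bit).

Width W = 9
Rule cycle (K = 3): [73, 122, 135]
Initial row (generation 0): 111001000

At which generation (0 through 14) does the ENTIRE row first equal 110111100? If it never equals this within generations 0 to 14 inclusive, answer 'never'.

Answer: never

Derivation:
Gen 0: 111001000
Gen 1 (rule 73): 101000011
Gen 2 (rule 122): 010100111
Gen 3 (rule 135): 110101010
Gen 4 (rule 73): 110000000
Gen 5 (rule 122): 111000000
Gen 6 (rule 135): 010011111
Gen 7 (rule 73): 000010001
Gen 8 (rule 122): 000101010
Gen 9 (rule 135): 111101010
Gen 10 (rule 73): 100100000
Gen 11 (rule 122): 011010000
Gen 12 (rule 135): 100010111
Gen 13 (rule 73): 001000101
Gen 14 (rule 122): 010101010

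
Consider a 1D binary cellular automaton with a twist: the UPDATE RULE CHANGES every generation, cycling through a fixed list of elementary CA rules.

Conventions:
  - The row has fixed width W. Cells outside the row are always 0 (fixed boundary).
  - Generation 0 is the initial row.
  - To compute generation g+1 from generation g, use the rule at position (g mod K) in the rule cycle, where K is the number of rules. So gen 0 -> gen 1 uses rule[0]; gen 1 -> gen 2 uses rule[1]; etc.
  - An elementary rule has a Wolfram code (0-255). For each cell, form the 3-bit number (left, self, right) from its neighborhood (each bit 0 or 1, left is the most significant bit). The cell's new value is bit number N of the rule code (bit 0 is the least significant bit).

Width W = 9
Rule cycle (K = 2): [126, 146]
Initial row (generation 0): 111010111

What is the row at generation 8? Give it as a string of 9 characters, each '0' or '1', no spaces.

Answer: 011111110

Derivation:
Gen 0: 111010111
Gen 1 (rule 126): 101111101
Gen 2 (rule 146): 000111000
Gen 3 (rule 126): 001101100
Gen 4 (rule 146): 010000010
Gen 5 (rule 126): 111000111
Gen 6 (rule 146): 010101010
Gen 7 (rule 126): 111111111
Gen 8 (rule 146): 011111110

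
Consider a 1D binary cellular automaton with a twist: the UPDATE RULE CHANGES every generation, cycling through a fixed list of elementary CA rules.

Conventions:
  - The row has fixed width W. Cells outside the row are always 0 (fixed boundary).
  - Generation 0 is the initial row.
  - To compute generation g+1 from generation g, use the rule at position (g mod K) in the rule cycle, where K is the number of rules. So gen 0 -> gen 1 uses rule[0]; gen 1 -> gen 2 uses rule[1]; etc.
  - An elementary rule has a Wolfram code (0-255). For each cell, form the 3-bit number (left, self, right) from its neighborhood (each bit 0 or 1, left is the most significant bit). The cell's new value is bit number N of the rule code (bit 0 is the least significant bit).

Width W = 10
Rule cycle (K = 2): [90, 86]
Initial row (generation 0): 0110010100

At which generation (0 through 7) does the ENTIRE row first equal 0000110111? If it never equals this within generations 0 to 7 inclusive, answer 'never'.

Answer: 2

Derivation:
Gen 0: 0110010100
Gen 1 (rule 90): 1111100010
Gen 2 (rule 86): 0000110111
Gen 3 (rule 90): 0001110101
Gen 4 (rule 86): 0010010101
Gen 5 (rule 90): 0101100000
Gen 6 (rule 86): 1100110000
Gen 7 (rule 90): 1111111000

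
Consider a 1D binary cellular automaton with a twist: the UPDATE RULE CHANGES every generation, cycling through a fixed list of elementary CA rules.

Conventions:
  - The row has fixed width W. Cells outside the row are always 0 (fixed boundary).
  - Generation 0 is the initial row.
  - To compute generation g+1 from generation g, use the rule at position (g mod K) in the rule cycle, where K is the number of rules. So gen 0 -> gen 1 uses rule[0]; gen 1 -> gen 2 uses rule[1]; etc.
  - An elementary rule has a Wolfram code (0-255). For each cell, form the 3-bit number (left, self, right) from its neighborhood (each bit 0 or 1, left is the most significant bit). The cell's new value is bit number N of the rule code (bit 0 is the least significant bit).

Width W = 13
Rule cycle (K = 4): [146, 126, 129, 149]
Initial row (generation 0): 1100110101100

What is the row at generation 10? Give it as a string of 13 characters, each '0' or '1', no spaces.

Answer: 1111110111111

Derivation:
Gen 0: 1100110101100
Gen 1 (rule 146): 0011000000010
Gen 2 (rule 126): 0111100000111
Gen 3 (rule 129): 0011001110010
Gen 4 (rule 149): 1000100101011
Gen 5 (rule 146): 0101011000000
Gen 6 (rule 126): 1111111100000
Gen 7 (rule 129): 0111111001111
Gen 8 (rule 149): 0011110100110
Gen 9 (rule 146): 0101100011001
Gen 10 (rule 126): 1111110111111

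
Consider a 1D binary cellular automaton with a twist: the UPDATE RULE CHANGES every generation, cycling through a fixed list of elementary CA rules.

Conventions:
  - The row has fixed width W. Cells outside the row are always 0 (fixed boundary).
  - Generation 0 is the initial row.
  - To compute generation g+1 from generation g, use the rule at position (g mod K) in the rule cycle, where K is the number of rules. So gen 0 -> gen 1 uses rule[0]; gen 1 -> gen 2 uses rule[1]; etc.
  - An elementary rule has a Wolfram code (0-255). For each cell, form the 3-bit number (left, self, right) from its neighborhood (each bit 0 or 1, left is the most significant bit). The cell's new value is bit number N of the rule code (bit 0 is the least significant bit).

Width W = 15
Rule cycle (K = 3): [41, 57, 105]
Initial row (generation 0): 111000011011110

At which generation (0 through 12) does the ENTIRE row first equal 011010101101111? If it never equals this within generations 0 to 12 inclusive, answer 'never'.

Answer: 2

Derivation:
Gen 0: 111000011011110
Gen 1 (rule 41): 100011010110000
Gen 2 (rule 57): 011010101101111
Gen 3 (rule 105): 011101011111001
Gen 4 (rule 41): 010010110000000
Gen 5 (rule 57): 001001101111111
Gen 6 (rule 105): 100001111000001
Gen 7 (rule 41): 001101000011100
Gen 8 (rule 57): 101010111010011
Gen 9 (rule 105): 010101101100011
Gen 10 (rule 41): 001011011001010
Gen 11 (rule 57): 100110110100101
Gen 12 (rule 105): 000111111000010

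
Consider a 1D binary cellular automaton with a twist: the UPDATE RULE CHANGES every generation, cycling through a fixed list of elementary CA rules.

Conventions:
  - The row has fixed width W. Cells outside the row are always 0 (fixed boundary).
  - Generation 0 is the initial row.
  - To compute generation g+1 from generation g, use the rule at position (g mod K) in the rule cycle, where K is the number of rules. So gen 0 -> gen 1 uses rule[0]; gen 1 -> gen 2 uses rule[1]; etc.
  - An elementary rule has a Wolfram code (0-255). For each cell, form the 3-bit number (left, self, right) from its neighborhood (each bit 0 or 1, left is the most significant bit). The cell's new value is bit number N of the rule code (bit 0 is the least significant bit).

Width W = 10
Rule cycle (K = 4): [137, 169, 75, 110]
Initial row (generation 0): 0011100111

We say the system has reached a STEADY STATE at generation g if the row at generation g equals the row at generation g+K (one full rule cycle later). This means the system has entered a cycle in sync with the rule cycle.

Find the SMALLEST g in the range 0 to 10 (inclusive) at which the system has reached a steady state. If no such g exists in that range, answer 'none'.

Answer: none

Derivation:
Gen 0: 0011100111
Gen 1 (rule 137): 1011000110
Gen 2 (rule 169): 0110010100
Gen 3 (rule 75): 1110100001
Gen 4 (rule 110): 1011100011
Gen 5 (rule 137): 0011001010
Gen 6 (rule 169): 1010000100
Gen 7 (rule 75): 0000111001
Gen 8 (rule 110): 0001101011
Gen 9 (rule 137): 1101000010
Gen 10 (rule 169): 1010011000
Gen 11 (rule 75): 0000111011
Gen 12 (rule 110): 0001101111
Gen 13 (rule 137): 1101001110
Gen 14 (rule 169): 1010001100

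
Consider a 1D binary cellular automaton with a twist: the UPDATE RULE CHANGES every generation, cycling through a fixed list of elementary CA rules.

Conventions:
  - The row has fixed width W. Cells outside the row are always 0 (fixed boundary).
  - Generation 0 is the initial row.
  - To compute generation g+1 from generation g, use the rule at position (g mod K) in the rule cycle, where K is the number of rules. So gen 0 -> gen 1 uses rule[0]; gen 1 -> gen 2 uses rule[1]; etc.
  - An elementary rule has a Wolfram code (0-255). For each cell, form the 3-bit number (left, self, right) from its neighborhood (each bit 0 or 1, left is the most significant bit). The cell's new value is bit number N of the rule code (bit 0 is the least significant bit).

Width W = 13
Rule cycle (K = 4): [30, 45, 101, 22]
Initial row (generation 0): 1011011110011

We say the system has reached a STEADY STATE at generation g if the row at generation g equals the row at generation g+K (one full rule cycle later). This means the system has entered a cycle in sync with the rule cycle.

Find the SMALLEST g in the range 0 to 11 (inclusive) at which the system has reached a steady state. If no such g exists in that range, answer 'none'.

Answer: none

Derivation:
Gen 0: 1011011110011
Gen 1 (rule 30): 1010010001110
Gen 2 (rule 45): 1110010101000
Gen 3 (rule 101): 0010011111011
Gen 4 (rule 22): 0111100000000
Gen 5 (rule 30): 1100010000000
Gen 6 (rule 45): 1001010111111
Gen 7 (rule 101): 1001111000001
Gen 8 (rule 22): 1110000100011
Gen 9 (rule 30): 1001001110110
Gen 10 (rule 45): 1001001001100
Gen 11 (rule 101): 1001001000101
Gen 12 (rule 22): 1111111101101
Gen 13 (rule 30): 1000000001001
Gen 14 (rule 45): 1011111101001
Gen 15 (rule 101): 1100000111001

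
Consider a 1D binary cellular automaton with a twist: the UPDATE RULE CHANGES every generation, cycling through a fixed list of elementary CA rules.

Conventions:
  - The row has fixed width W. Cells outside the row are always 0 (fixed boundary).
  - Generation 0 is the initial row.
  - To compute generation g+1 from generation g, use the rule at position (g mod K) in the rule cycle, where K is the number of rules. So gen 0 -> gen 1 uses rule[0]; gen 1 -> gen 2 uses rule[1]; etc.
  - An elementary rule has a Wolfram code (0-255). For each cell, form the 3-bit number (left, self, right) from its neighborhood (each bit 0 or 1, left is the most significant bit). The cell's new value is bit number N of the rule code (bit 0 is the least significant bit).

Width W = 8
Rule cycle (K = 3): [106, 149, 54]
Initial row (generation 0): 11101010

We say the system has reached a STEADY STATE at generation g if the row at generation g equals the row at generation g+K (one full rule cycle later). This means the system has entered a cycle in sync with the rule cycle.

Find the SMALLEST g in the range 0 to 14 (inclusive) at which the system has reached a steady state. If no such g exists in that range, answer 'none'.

Gen 0: 11101010
Gen 1 (rule 106): 10110100
Gen 2 (rule 149): 10000111
Gen 3 (rule 54): 11001000
Gen 4 (rule 106): 11010000
Gen 5 (rule 149): 00011111
Gen 6 (rule 54): 00100000
Gen 7 (rule 106): 01000000
Gen 8 (rule 149): 01111111
Gen 9 (rule 54): 10000000
Gen 10 (rule 106): 00000000
Gen 11 (rule 149): 11111111
Gen 12 (rule 54): 00000000
Gen 13 (rule 106): 00000000
Gen 14 (rule 149): 11111111
Gen 15 (rule 54): 00000000
Gen 16 (rule 106): 00000000
Gen 17 (rule 149): 11111111

Answer: 10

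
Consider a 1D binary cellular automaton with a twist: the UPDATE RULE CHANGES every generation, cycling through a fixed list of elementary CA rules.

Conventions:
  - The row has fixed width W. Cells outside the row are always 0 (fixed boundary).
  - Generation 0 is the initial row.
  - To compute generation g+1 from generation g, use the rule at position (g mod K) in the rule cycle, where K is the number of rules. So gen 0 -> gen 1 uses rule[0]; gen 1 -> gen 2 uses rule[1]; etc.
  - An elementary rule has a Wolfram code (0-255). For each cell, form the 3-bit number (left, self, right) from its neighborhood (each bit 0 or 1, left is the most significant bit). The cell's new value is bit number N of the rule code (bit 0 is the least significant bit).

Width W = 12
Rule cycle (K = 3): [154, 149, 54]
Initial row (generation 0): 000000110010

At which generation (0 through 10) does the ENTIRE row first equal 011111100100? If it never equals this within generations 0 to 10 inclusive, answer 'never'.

Gen 0: 000000110010
Gen 1 (rule 154): 000001101101
Gen 2 (rule 149): 111100000001
Gen 3 (rule 54): 000010000011
Gen 4 (rule 154): 000101000110
Gen 5 (rule 149): 110101110001
Gen 6 (rule 54): 001110001011
Gen 7 (rule 154): 011101010010
Gen 8 (rule 149): 001001011011
Gen 9 (rule 54): 011111100100
Gen 10 (rule 154): 111111011010

Answer: 9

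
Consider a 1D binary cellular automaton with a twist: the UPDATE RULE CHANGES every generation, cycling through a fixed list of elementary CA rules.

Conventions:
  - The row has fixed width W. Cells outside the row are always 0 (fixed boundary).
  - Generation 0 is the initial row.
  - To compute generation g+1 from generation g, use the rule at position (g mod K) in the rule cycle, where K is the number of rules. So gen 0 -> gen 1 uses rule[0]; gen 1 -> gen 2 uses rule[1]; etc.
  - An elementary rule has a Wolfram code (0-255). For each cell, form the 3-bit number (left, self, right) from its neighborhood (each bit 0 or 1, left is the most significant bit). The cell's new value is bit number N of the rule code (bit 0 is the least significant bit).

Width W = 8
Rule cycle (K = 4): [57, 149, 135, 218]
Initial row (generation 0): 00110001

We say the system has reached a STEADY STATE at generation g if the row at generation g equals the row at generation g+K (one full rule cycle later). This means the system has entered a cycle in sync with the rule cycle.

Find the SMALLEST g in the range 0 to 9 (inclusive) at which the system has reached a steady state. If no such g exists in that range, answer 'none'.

Answer: none

Derivation:
Gen 0: 00110001
Gen 1 (rule 57): 10101100
Gen 2 (rule 149): 10100011
Gen 3 (rule 135): 10101100
Gen 4 (rule 218): 00001110
Gen 5 (rule 57): 11101001
Gen 6 (rule 149): 01001101
Gen 7 (rule 135): 11010001
Gen 8 (rule 218): 11001010
Gen 9 (rule 57): 10100101
Gen 10 (rule 149): 10110101
Gen 11 (rule 135): 10000101
Gen 12 (rule 218): 01001000
Gen 13 (rule 57): 00100111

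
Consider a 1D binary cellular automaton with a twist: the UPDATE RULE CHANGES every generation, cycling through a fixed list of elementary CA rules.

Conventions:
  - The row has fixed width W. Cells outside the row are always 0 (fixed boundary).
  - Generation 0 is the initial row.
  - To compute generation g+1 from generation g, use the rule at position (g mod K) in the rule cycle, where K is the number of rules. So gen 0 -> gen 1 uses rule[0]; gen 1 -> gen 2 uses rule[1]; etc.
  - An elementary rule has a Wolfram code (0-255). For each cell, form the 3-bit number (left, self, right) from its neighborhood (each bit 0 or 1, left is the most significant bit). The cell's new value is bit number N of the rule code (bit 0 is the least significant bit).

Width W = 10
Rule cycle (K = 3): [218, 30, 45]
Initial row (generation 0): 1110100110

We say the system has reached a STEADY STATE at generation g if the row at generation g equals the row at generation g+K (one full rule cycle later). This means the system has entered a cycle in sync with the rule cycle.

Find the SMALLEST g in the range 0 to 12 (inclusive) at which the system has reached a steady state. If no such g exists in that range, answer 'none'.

Answer: none

Derivation:
Gen 0: 1110100110
Gen 1 (rule 218): 1110011111
Gen 2 (rule 30): 1001110000
Gen 3 (rule 45): 1001000111
Gen 4 (rule 218): 0110101111
Gen 5 (rule 30): 1100101000
Gen 6 (rule 45): 1000111011
Gen 7 (rule 218): 0101111011
Gen 8 (rule 30): 1101000010
Gen 9 (rule 45): 1011011010
Gen 10 (rule 218): 0011011001
Gen 11 (rule 30): 0110010111
Gen 12 (rule 45): 0100011100
Gen 13 (rule 218): 1010111110
Gen 14 (rule 30): 1010100001
Gen 15 (rule 45): 1111101101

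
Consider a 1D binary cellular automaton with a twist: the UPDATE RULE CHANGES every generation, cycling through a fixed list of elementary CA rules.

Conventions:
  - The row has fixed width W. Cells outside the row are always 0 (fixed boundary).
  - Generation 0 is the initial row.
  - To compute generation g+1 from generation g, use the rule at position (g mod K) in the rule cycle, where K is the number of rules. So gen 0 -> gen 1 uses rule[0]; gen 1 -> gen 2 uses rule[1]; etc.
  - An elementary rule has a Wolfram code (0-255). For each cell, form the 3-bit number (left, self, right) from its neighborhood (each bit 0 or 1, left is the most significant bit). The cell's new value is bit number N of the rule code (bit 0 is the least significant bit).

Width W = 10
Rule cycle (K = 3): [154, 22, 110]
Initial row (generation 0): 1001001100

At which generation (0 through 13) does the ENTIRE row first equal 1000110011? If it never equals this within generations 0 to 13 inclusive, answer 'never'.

Gen 0: 1001001100
Gen 1 (rule 154): 0110111010
Gen 2 (rule 22): 1000000011
Gen 3 (rule 110): 1000000111
Gen 4 (rule 154): 0100001110
Gen 5 (rule 22): 1110010001
Gen 6 (rule 110): 1010110011
Gen 7 (rule 154): 0000101110
Gen 8 (rule 22): 0001100001
Gen 9 (rule 110): 0011100011
Gen 10 (rule 154): 0111010110
Gen 11 (rule 22): 1000010001
Gen 12 (rule 110): 1000110011
Gen 13 (rule 154): 0101101110

Answer: 12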